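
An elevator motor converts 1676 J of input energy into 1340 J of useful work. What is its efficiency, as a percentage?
η = W_out/W_in = 1340/1676 = 79.95%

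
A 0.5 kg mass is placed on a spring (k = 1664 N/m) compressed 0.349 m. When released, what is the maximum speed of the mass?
½kx² = ½mv² ⇒ v = x√(k/m) = (0.349)√(1664/0.5) = 20.13 m/s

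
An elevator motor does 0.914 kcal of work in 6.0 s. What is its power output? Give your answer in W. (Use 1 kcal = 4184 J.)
Convert to SI: W = 3824.18 J, t = 6.0 s
P = W/t = 3824.18/6.0 = 637.4 W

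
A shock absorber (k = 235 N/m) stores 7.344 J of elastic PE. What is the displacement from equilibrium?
x = √(2·PE/k) = √(2·7.344/235) = 0.25 m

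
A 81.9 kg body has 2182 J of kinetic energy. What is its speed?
v = √(2·KE/m) = √(2·2182/81.9) = 7.3 m/s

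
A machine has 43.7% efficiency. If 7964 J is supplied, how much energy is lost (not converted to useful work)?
W_lost = W_in(1 − η) = 7964·(1 − 0.437) = 4484 J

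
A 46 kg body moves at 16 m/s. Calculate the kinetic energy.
KE = ½mv² = ½(46)(16)² = 5888.0 J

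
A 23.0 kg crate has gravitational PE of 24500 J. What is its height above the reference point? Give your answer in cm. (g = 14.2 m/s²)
h = PE/(mg) = 24500.0/(23.0·14.2) = 75.0153 m = 7502 cm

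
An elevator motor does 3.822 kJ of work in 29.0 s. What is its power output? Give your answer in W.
Convert to SI: W = 3822.0 J, t = 29.0 s
P = W/t = 3822.0/29.0 = 131.8 W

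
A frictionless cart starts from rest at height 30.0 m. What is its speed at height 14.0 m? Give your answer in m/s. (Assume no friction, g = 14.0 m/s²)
mgh₁ = mgh₂ + ½mv² ⇒ v = √(2g(h₁−h₂)) = √(2·14.0·16.0) = 21.17 m/s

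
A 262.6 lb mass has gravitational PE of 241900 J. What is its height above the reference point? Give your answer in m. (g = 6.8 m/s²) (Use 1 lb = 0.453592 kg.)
Convert to SI: m = 119.113 kg, PE = 241900 J
h = PE/(mg) = 241900/(119.113·6.8) = 298.7 m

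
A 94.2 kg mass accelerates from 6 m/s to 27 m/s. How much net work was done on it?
W = ΔKE = ½m(v₂² − v₁²) = ½(94.2)(27² − 6²) = 32640.3 J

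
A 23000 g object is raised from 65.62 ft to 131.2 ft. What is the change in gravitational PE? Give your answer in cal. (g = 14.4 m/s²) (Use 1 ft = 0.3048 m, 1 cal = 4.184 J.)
Convert to SI: m = 23.0 kg, Δh = 19.9888 m
ΔPE = mgΔh = (23.0)(14.4)(19.9888) = 6620.29 J = 1582 cal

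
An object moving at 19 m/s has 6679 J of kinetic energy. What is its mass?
m = 2·KE/v² = 2·6679/(19)² = 37.0 kg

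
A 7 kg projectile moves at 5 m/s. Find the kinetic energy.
KE = ½mv² = ½(7)(5)² = 87.5 J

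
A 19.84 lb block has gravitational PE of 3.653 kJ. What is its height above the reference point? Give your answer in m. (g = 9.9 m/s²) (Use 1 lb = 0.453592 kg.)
Convert to SI: m = 8.99927 kg, PE = 3653.0 J
h = PE/(mg) = 3653.0/(8.99927·9.9) = 41.0 m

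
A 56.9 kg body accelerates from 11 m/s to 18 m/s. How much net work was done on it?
W = ΔKE = ½m(v₂² − v₁²) = ½(56.9)(18² − 11²) = 5775.35 J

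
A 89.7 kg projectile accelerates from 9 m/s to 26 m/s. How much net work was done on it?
W = ΔKE = ½m(v₂² − v₁²) = ½(89.7)(26² − 9²) = 26685.75 J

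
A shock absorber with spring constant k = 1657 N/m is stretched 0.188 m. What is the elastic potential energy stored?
PE = ½kx² = ½(1657)(0.188)² = 29.28 J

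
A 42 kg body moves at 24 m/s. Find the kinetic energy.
KE = ½mv² = ½(42)(24)² = 12096.0 J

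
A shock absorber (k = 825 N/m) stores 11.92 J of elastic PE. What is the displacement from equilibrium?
x = √(2·PE/k) = √(2·11.92/825) = 0.17 m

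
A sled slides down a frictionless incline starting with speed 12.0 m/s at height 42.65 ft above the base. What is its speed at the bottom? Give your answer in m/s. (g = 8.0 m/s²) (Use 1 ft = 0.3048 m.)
Convert to SI: v₀ = 12.0 m/s, h = 12.9997 m
½mv₀² + mgh = ½mv² ⇒ v = √(v₀² + 2gh) = √(12.0² + 2·8.0·12.9997) = 18.76 m/s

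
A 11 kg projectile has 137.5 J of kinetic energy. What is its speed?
v = √(2·KE/m) = √(2·137.5/11) = 5.0 m/s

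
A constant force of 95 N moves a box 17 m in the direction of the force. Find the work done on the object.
W = F·d = (95)(17) = 1615 J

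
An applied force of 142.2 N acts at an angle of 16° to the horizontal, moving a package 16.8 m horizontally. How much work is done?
W = F·d·cosθ = (142.2)(16.8)cos(16°) = 2296 J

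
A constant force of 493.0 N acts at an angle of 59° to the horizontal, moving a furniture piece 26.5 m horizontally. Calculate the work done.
W = F·d·cosθ = (493.0)(26.5)cos(59°) = 6729 J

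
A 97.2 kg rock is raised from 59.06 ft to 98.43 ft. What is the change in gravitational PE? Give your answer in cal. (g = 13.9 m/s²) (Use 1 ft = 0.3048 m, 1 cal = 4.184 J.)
Convert to SI: m = 97.2 kg, Δh = 12.0 m
ΔPE = mgΔh = (97.2)(13.9)(12.0) = 16212.9 J = 3875 cal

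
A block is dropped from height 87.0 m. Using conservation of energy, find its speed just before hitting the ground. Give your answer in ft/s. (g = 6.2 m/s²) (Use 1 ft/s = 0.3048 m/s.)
mgh = ½mv² ⇒ v = √(2gh) = √(2·6.2·87.0) = 32.8451 m/s = 107.8 ft/s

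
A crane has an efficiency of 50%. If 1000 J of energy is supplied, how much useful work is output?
W_out = η·W_in = 0.5·1000 = 500.0 J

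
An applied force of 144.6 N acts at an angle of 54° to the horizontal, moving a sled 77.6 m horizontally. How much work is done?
W = F·d·cosθ = (144.6)(77.6)cos(54°) = 6596 J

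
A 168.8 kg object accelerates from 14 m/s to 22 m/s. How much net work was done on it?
W = ΔKE = ½m(v₂² − v₁²) = ½(168.8)(22² − 14²) = 24307.2 J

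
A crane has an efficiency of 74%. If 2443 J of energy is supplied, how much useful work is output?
W_out = η·W_in = 0.74·2443 = 1807.82 J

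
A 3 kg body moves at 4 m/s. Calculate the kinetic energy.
KE = ½mv² = ½(3)(4)² = 24.0 J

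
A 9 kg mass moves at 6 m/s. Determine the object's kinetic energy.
KE = ½mv² = ½(9)(6)² = 162.0 J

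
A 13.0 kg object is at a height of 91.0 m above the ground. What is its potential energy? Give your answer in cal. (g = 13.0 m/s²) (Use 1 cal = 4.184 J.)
PE = mgh = (13.0)(13.0)(91.0) = 15379.0 J = 3676 cal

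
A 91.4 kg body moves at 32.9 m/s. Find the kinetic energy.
KE = ½mv² = ½(91.4)(32.9)² = 49470 J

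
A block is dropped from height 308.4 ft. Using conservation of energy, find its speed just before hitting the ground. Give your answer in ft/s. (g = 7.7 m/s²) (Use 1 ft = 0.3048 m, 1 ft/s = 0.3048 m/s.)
Convert to SI: h = 94.0003 m
mgh = ½mv² ⇒ v = √(2gh) = √(2·7.7·94.0003) = 38.0474 m/s = 124.8 ft/s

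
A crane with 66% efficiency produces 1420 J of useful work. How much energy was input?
W_in = W_out/η = 1420/0.66 = 2152 J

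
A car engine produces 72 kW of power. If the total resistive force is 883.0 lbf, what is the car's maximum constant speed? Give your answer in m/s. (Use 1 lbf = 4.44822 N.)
Convert to SI: F = 3927.78 N
P = Fv ⇒ v = P/F = 72000 W/3927.78 N = 18.33 m/s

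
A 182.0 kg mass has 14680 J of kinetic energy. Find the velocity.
v = √(2·KE/m) = √(2·14680/182.0) = 12.7 m/s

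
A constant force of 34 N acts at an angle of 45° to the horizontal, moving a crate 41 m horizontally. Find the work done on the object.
W = F·d·cosθ = (34)(41)cos(45°) = 985.7 J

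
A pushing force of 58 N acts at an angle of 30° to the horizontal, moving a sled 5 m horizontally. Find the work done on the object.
W = F·d·cosθ = (58)(5)cos(30°) = 251.1 J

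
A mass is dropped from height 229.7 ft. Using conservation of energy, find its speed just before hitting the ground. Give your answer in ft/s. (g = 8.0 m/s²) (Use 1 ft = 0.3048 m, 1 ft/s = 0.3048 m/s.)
Convert to SI: h = 70.0126 m
mgh = ½mv² ⇒ v = √(2gh) = √(2·8.0·70.0126) = 33.4694 m/s = 109.8 ft/s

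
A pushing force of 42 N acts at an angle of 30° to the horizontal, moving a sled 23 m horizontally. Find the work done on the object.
W = F·d·cosθ = (42)(23)cos(30°) = 836.6 J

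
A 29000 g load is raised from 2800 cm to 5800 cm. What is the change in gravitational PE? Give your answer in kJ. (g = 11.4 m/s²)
Convert to SI: m = 29.0 kg, Δh = 30.0 m
ΔPE = mgΔh = (29.0)(11.4)(30.0) = 9918.0 J = 9.918 kJ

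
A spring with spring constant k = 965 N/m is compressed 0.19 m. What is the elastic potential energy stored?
PE = ½kx² = ½(965)(0.19)² = 17.42 J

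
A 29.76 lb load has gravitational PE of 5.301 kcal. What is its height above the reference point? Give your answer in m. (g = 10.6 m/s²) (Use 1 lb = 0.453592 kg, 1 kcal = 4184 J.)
Convert to SI: m = 13.4989 kg, PE = 22179.4 J
h = PE/(mg) = 22179.4/(13.4989·10.6) = 155.0 m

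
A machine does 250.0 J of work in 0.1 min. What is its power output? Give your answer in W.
Convert to SI: W = 250.0 J, t = 6.0 s
P = W/t = 250.0/6.0 = 41.67 W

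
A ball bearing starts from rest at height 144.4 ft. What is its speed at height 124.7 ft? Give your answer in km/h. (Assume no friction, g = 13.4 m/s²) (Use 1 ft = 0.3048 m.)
Convert to SI: h₁−h₂ = 6.00456 m
mgh₁ = mgh₂ + ½mv² ⇒ v = √(2g(h₁−h₂)) = √(2·13.4·6.00456) = 12.6855 m/s = 45.67 km/h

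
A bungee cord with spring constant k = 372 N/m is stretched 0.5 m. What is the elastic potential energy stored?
PE = ½kx² = ½(372)(0.5)² = 46.5 J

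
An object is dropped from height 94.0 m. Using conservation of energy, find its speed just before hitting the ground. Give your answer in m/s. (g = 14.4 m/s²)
mgh = ½mv² ⇒ v = √(2gh) = √(2·14.4·94.0) = 52.03 m/s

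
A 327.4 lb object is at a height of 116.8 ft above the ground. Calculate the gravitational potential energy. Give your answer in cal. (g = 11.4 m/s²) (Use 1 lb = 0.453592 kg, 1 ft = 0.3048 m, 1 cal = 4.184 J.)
Convert to SI: m = 148.506 kg, h = 35.6006 m
PE = mgh = (148.506)(11.4)(35.6006) = 60270.8 J = 14410 cal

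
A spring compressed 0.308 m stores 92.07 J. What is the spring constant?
k = 2·PE/x² = 2·92.07/(0.308)² = 1941 N/m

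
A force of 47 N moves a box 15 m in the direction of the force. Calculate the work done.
W = F·d = (47)(15) = 705.0 J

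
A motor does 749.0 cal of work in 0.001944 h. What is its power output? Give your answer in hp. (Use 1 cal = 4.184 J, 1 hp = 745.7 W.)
Convert to SI: W = 3133.82 J, t = 6.9984 s
P = W/t = 3133.82/6.9984 = 447.79 W = 0.6005 hp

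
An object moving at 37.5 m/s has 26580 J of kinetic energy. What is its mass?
m = 2·KE/v² = 2·26580/(37.5)² = 37.8 kg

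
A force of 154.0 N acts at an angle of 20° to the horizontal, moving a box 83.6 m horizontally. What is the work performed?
W = F·d·cosθ = (154.0)(83.6)cos(20°) = 12100 J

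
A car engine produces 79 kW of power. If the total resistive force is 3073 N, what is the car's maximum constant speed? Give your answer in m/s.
P = Fv ⇒ v = P/F = 79000 W/3073.0 N = 25.71 m/s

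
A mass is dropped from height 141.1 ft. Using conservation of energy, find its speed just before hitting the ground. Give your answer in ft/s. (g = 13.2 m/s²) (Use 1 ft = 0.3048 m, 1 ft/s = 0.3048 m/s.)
Convert to SI: h = 43.0073 m
mgh = ½mv² ⇒ v = √(2gh) = √(2·13.2·43.0073) = 33.6956 m/s = 110.5 ft/s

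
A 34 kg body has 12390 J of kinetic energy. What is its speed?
v = √(2·KE/m) = √(2·12390/34) = 27.0 m/s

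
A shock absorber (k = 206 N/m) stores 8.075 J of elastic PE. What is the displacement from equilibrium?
x = √(2·PE/k) = √(2·8.075/206) = 0.28 m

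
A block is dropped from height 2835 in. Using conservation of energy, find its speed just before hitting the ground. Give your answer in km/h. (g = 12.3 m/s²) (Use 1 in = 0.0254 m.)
Convert to SI: h = 72.009 m
mgh = ½mv² ⇒ v = √(2gh) = √(2·12.3·72.009) = 42.0883 m/s = 151.5 km/h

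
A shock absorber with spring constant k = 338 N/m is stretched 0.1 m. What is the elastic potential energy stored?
PE = ½kx² = ½(338)(0.1)² = 1.69 J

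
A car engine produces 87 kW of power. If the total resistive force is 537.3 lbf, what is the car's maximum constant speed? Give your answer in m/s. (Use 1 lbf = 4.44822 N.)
Convert to SI: F = 2390.03 N
P = Fv ⇒ v = P/F = 87000 W/2390.03 N = 36.4 m/s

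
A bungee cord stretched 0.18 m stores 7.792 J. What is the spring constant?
k = 2·PE/x² = 2·7.792/(0.18)² = 481.0 N/m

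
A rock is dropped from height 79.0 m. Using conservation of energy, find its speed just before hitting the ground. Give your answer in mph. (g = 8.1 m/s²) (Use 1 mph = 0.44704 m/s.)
mgh = ½mv² ⇒ v = √(2gh) = √(2·8.1·79.0) = 35.7743 m/s = 80.02 mph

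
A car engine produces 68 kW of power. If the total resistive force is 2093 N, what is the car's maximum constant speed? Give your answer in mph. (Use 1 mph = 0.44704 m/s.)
P = Fv ⇒ v = P/F = 68000 W/2093.0 N = 32.4892 m/s = 72.68 mph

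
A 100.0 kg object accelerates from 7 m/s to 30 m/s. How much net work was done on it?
W = ΔKE = ½m(v₂² − v₁²) = ½(100.0)(30² − 7²) = 42550.0 J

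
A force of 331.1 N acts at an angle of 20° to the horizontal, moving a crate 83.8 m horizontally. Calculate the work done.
W = F·d·cosθ = (331.1)(83.8)cos(20°) = 26070 J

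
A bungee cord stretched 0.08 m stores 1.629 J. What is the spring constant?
k = 2·PE/x² = 2·1.629/(0.08)² = 509.1 N/m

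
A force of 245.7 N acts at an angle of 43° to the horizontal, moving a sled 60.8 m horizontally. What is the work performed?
W = F·d·cosθ = (245.7)(60.8)cos(43°) = 10930 J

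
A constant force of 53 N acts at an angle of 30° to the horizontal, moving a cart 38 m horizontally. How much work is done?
W = F·d·cosθ = (53)(38)cos(30°) = 1744 J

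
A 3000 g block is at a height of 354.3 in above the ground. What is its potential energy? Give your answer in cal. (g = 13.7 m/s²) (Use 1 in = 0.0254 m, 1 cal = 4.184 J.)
Convert to SI: m = 3.0 kg, h = 8.99922 m
PE = mgh = (3.0)(13.7)(8.99922) = 369.868 J = 88.4 cal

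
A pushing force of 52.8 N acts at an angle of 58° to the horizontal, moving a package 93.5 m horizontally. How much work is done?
W = F·d·cosθ = (52.8)(93.5)cos(58°) = 2616 J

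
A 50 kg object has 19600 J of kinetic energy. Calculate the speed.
v = √(2·KE/m) = √(2·19600/50) = 28.0 m/s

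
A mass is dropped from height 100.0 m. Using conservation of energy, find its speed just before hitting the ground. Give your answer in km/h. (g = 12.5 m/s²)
mgh = ½mv² ⇒ v = √(2gh) = √(2·12.5·100.0) = 50.0 m/s = 180.0 km/h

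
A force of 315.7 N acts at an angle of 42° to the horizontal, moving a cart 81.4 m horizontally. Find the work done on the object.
W = F·d·cosθ = (315.7)(81.4)cos(42°) = 19100 J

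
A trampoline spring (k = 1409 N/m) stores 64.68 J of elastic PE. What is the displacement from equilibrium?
x = √(2·PE/k) = √(2·64.68/1409) = 0.303 m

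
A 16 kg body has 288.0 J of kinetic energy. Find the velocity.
v = √(2·KE/m) = √(2·288.0/16) = 6.0 m/s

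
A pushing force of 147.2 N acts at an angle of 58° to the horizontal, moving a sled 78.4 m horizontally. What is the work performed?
W = F·d·cosθ = (147.2)(78.4)cos(58°) = 6116 J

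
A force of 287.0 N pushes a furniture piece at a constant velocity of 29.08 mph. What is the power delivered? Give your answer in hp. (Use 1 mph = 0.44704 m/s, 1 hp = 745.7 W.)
Convert to SI: F = 287.0 N, v = 12.9999 m/s
P = Fv = (287.0)(12.9999) = 3730.98 W = 5.003 hp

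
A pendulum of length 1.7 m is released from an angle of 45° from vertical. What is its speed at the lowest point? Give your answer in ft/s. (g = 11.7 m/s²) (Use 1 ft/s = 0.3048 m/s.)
h = L(1 − cosθ) = 1.7(1 − cos45°) = 0.497918 m
v = √(2gh) = √(2·11.7·0.497918) = 3.4134 m/s = 11.2 ft/s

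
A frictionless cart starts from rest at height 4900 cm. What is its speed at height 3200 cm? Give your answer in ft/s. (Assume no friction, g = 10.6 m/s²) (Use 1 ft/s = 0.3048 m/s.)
Convert to SI: h₁−h₂ = 17.0 m
mgh₁ = mgh₂ + ½mv² ⇒ v = √(2g(h₁−h₂)) = √(2·10.6·17.0) = 18.9842 m/s = 62.28 ft/s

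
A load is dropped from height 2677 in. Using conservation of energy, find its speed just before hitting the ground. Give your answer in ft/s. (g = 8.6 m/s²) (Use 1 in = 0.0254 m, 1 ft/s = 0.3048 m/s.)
Convert to SI: h = 67.9958 m
mgh = ½mv² ⇒ v = √(2gh) = √(2·8.6·67.9958) = 34.1984 m/s = 112.2 ft/s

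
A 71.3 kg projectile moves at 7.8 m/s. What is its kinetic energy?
KE = ½mv² = ½(71.3)(7.8)² = 2169 J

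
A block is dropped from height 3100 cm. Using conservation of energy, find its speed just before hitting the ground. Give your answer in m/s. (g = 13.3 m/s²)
Convert to SI: h = 31.0 m
mgh = ½mv² ⇒ v = √(2gh) = √(2·13.3·31.0) = 28.72 m/s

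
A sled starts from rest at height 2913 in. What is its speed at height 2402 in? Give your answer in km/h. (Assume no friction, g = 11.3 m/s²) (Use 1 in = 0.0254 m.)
Convert to SI: h₁−h₂ = 12.9794 m
mgh₁ = mgh₂ + ½mv² ⇒ v = √(2g(h₁−h₂)) = √(2·11.3·12.9794) = 17.127 m/s = 61.66 km/h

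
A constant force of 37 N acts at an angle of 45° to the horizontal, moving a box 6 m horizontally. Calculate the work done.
W = F·d·cosθ = (37)(6)cos(45°) = 157.0 J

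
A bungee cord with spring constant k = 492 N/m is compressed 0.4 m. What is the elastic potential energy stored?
PE = ½kx² = ½(492)(0.4)² = 39.36 J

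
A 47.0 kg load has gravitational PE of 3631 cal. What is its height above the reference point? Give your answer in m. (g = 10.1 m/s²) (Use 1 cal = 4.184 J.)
Convert to SI: m = 47.0 kg, PE = 15192.1 J
h = PE/(mg) = 15192.1/(47.0·10.1) = 32.0 m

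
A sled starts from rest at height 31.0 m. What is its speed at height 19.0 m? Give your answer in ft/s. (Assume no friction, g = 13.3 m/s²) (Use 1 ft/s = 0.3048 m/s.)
mgh₁ = mgh₂ + ½mv² ⇒ v = √(2g(h₁−h₂)) = √(2·13.3·12.0) = 17.8662 m/s = 58.62 ft/s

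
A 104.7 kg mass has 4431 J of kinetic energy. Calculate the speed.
v = √(2·KE/m) = √(2·4431/104.7) = 9.2 m/s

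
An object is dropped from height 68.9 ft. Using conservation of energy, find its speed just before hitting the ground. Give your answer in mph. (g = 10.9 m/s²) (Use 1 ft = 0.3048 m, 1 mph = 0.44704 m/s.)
Convert to SI: h = 21.0007 m
mgh = ½mv² ⇒ v = √(2gh) = √(2·10.9·21.0007) = 21.3966 m/s = 47.86 mph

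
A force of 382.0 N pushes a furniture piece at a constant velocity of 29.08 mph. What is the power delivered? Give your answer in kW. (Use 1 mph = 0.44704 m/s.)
Convert to SI: F = 382.0 N, v = 12.9999 m/s
P = Fv = (382.0)(12.9999) = 4965.97 W = 4.966 kW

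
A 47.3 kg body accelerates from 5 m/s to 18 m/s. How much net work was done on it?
W = ΔKE = ½m(v₂² − v₁²) = ½(47.3)(18² − 5²) = 7071.35 J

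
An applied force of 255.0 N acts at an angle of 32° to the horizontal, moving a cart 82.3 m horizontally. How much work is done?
W = F·d·cosθ = (255.0)(82.3)cos(32°) = 17800 J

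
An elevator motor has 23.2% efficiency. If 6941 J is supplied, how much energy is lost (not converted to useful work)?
W_lost = W_in(1 − η) = 6941·(1 − 0.232) = 5331 J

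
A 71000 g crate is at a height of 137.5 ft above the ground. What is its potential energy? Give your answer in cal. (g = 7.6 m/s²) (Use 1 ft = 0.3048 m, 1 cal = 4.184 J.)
Convert to SI: m = 71.0 kg, h = 41.91 m
PE = mgh = (71.0)(7.6)(41.91) = 22614.6 J = 5405 cal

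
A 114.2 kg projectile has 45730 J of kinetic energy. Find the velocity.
v = √(2·KE/m) = √(2·45730/114.2) = 28.3 m/s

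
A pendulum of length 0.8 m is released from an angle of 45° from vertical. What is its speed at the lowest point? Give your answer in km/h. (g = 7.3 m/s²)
h = L(1 − cosθ) = 0.8(1 − cos45°) = 0.234315 m
v = √(2gh) = √(2·7.3·0.234315) = 1.84959 m/s = 6.659 km/h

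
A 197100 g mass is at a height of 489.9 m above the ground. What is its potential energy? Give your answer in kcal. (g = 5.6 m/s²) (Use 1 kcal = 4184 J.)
Convert to SI: m = 197.1 kg, h = 489.9 m
PE = mgh = (197.1)(5.6)(489.9) = 540732 J = 129.2 kcal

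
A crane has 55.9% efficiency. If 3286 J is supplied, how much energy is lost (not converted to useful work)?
W_lost = W_in(1 − η) = 3286·(1 − 0.559) = 1449 J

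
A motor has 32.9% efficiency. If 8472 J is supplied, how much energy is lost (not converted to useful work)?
W_lost = W_in(1 − η) = 8472·(1 − 0.329) = 5685 J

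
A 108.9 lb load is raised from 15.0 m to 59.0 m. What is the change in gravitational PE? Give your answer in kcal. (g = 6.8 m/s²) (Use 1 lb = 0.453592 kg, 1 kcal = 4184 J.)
Convert to SI: m = 49.3962 kg, Δh = 44.0 m
ΔPE = mgΔh = (49.3962)(6.8)(44.0) = 14779.3 J = 3.532 kcal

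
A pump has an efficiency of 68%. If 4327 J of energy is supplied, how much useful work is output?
W_out = η·W_in = 0.68·4327 = 2942.36 J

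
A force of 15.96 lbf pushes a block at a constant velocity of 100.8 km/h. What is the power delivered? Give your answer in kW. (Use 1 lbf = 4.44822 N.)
Convert to SI: F = 70.9936 N, v = 28.0 m/s
P = Fv = (70.9936)(28.0) = 1987.82 W = 1.988 kW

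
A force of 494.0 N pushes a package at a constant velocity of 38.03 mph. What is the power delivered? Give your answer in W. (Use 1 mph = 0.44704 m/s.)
Convert to SI: F = 494.0 N, v = 17.0009 m/s
P = Fv = (494.0)(17.0009) = 8398 W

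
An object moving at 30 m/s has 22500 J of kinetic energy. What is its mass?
m = 2·KE/v² = 2·22500/(30)² = 50.0 kg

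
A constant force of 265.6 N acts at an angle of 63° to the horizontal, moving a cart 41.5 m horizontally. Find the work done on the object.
W = F·d·cosθ = (265.6)(41.5)cos(63°) = 5004 J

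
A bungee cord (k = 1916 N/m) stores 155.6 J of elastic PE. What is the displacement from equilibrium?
x = √(2·PE/k) = √(2·155.6/1916) = 0.403 m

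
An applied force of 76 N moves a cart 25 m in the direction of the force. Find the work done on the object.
W = F·d = (76)(25) = 1900 J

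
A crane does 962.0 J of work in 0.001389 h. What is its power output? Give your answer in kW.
Convert to SI: W = 962.0 J, t = 5.0004 s
P = W/t = 962.0/5.0004 = 192.385 W = 0.1924 kW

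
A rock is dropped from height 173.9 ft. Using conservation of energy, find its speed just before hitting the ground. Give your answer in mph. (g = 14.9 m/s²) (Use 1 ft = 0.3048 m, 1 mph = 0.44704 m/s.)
Convert to SI: h = 53.0047 m
mgh = ½mv² ⇒ v = √(2gh) = √(2·14.9·53.0047) = 39.7434 m/s = 88.9 mph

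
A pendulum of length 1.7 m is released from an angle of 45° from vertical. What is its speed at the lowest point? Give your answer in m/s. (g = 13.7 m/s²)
h = L(1 − cosθ) = 1.7(1 − cos45°) = 0.497918 m
v = √(2gh) = √(2·13.7·0.497918) = 3.694 m/s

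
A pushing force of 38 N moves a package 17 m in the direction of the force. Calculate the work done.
W = F·d = (38)(17) = 646.0 J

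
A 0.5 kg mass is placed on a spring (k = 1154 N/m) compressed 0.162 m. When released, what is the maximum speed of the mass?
½kx² = ½mv² ⇒ v = x√(k/m) = (0.162)√(1154/0.5) = 7.783 m/s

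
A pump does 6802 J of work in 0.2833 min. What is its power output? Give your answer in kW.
Convert to SI: W = 6802.0 J, t = 16.998 s
P = W/t = 6802.0/16.998 = 400.165 W = 0.4002 kW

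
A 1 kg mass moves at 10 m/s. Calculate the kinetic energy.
KE = ½mv² = ½(1)(10)² = 50.0 J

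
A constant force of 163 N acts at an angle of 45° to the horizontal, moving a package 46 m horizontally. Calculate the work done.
W = F·d·cosθ = (163)(46)cos(45°) = 5302 J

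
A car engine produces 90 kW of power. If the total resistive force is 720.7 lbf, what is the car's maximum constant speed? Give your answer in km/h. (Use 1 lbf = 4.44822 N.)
Convert to SI: F = 3205.83 N
P = Fv ⇒ v = P/F = 90000 W/3205.83 N = 28.0738 m/s = 101.1 km/h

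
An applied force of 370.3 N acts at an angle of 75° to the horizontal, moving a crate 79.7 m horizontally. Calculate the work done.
W = F·d·cosθ = (370.3)(79.7)cos(75°) = 7639 J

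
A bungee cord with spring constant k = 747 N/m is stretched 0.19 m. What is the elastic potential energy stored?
PE = ½kx² = ½(747)(0.19)² = 13.48 J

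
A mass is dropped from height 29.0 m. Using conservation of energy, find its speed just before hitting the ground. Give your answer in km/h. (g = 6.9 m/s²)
mgh = ½mv² ⇒ v = √(2gh) = √(2·6.9·29.0) = 20.005 m/s = 72.02 km/h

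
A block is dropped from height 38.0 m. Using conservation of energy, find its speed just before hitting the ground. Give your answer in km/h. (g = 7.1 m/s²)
mgh = ½mv² ⇒ v = √(2gh) = √(2·7.1·38.0) = 23.2293 m/s = 83.63 km/h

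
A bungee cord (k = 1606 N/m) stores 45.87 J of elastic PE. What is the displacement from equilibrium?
x = √(2·PE/k) = √(2·45.87/1606) = 0.239 m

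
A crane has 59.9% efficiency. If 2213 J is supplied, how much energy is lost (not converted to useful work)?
W_lost = W_in(1 − η) = 2213·(1 − 0.599) = 887.4 J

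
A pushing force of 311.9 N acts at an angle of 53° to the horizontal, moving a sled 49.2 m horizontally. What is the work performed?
W = F·d·cosθ = (311.9)(49.2)cos(53°) = 9235 J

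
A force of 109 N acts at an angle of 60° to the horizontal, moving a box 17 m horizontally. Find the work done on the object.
W = F·d·cosθ = (109)(17)cos(60°) = 926.5 J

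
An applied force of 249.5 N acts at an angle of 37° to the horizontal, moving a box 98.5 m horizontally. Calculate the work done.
W = F·d·cosθ = (249.5)(98.5)cos(37°) = 19630 J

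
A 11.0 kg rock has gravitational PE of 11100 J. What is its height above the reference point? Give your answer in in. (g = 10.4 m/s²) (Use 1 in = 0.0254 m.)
h = PE/(mg) = 11100.0/(11.0·10.4) = 97.028 m = 3820 in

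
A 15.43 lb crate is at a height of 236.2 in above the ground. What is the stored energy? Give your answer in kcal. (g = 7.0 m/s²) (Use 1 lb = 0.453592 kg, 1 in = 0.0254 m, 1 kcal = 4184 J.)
Convert to SI: m = 6.99892 kg, h = 5.99948 m
PE = mgh = (6.99892)(7.0)(5.99948) = 293.929 J = 0.07025 kcal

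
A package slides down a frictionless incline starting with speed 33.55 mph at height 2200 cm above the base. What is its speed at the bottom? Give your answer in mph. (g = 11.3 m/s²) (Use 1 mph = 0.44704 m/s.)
Convert to SI: v₀ = 14.9982 m/s, h = 22.0 m
½mv₀² + mgh = ½mv² ⇒ v = √(v₀² + 2gh) = √(14.9982² + 2·11.3·22.0) = 26.8728 m/s = 60.11 mph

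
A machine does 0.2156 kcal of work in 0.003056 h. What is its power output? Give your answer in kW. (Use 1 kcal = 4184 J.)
Convert to SI: W = 902.07 J, t = 11.0016 s
P = W/t = 902.07/11.0016 = 81.9945 W = 0.08199 kW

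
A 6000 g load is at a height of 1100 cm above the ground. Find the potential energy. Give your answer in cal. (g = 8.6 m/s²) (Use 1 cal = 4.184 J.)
Convert to SI: m = 6.0 kg, h = 11.0 m
PE = mgh = (6.0)(8.6)(11.0) = 567.6 J = 135.7 cal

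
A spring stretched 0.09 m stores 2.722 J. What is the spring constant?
k = 2·PE/x² = 2·2.722/(0.09)² = 672.1 N/m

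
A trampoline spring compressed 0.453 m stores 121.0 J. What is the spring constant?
k = 2·PE/x² = 2·121.0/(0.453)² = 1179 N/m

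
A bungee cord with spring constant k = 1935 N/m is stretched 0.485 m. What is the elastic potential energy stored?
PE = ½kx² = ½(1935)(0.485)² = 227.6 J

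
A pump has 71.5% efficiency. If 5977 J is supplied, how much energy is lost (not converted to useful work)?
W_lost = W_in(1 − η) = 5977·(1 − 0.715) = 1703 J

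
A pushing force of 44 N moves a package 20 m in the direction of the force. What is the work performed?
W = F·d = (44)(20) = 880.0 J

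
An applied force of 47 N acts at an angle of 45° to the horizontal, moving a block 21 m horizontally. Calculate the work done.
W = F·d·cosθ = (47)(21)cos(45°) = 697.9 J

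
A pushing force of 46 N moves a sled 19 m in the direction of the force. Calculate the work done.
W = F·d = (46)(19) = 874.0 J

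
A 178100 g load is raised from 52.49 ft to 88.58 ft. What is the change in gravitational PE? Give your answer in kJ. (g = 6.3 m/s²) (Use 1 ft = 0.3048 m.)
Convert to SI: m = 178.1 kg, Δh = 11.0002 m
ΔPE = mgΔh = (178.1)(6.3)(11.0002) = 12342.6 J = 12.34 kJ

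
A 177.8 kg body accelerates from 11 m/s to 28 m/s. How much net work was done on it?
W = ΔKE = ½m(v₂² − v₁²) = ½(177.8)(28² − 11²) = 58940.7 J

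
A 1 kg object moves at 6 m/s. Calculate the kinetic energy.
KE = ½mv² = ½(1)(6)² = 18.0 J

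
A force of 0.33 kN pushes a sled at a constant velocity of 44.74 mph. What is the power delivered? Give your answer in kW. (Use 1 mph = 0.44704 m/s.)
Convert to SI: F = 330.0 N, v = 20.0006 m/s
P = Fv = (330.0)(20.0006) = 6600.19 W = 6.6 kW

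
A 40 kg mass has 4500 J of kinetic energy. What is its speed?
v = √(2·KE/m) = √(2·4500/40) = 15.0 m/s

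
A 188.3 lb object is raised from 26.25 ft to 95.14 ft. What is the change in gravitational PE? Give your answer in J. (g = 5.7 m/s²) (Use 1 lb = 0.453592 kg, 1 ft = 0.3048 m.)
Convert to SI: m = 85.4114 kg, Δh = 20.9977 m
ΔPE = mgΔh = (85.4114)(5.7)(20.9977) = 10220 J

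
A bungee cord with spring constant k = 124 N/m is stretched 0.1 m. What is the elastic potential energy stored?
PE = ½kx² = ½(124)(0.1)² = 0.62 J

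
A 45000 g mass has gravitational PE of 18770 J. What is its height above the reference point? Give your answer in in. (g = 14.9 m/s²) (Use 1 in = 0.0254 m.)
Convert to SI: m = 45.0 kg, PE = 18770.0 J
h = PE/(mg) = 18770.0/(45.0·14.9) = 27.994 m = 1102 in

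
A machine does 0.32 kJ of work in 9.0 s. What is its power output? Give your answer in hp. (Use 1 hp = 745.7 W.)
Convert to SI: W = 320.0 J, t = 9.0 s
P = W/t = 320.0/9.0 = 35.5556 W = 0.04768 hp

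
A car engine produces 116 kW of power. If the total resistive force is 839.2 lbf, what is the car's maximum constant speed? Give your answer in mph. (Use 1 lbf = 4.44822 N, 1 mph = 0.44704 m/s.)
Convert to SI: F = 3732.95 N
P = Fv ⇒ v = P/F = 116000 W/3732.95 N = 31.0747 m/s = 69.51 mph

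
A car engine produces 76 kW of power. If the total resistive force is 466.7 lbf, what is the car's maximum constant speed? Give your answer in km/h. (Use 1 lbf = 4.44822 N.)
Convert to SI: F = 2075.98 N
P = Fv ⇒ v = P/F = 76000 W/2075.98 N = 36.6091 m/s = 131.8 km/h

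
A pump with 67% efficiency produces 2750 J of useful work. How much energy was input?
W_in = W_out/η = 2750/0.67 = 4104 J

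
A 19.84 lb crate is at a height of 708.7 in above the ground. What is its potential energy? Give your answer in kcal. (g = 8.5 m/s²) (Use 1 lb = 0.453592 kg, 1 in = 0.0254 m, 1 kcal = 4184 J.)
Convert to SI: m = 8.99927 kg, h = 18.001 m
PE = mgh = (8.99927)(8.5)(18.001) = 1376.96 J = 0.3291 kcal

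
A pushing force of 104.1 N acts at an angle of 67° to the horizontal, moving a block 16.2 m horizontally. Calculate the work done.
W = F·d·cosθ = (104.1)(16.2)cos(67°) = 658.9 J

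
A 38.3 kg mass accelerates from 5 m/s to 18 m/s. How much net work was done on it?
W = ΔKE = ½m(v₂² − v₁²) = ½(38.3)(18² − 5²) = 5725.85 J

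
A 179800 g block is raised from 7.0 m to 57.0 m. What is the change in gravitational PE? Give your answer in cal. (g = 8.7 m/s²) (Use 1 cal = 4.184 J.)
Convert to SI: m = 179.8 kg, Δh = 50.0 m
ΔPE = mgΔh = (179.8)(8.7)(50.0) = 78213.0 J = 18690 cal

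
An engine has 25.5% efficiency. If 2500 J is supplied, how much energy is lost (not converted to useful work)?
W_lost = W_in(1 − η) = 2500·(1 − 0.255) = 1863 J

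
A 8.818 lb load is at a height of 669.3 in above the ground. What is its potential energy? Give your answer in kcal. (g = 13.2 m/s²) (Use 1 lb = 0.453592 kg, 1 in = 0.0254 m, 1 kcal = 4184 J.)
Convert to SI: m = 3.99977 kg, h = 17.0002 m
PE = mgh = (3.99977)(13.2)(17.0002) = 897.561 J = 0.2145 kcal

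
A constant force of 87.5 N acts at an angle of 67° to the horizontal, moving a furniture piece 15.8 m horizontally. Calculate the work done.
W = F·d·cosθ = (87.5)(15.8)cos(67°) = 540.2 J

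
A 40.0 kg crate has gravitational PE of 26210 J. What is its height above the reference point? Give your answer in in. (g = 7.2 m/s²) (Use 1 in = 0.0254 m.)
h = PE/(mg) = 26210.0/(40.0·7.2) = 91.0069 m = 3583 in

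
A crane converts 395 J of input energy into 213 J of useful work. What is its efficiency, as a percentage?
η = W_out/W_in = 213/395 = 53.92%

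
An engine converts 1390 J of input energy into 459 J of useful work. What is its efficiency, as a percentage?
η = W_out/W_in = 459/1390 = 33.02%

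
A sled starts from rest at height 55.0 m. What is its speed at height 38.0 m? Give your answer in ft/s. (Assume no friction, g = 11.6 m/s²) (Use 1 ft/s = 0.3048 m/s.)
mgh₁ = mgh₂ + ½mv² ⇒ v = √(2g(h₁−h₂)) = √(2·11.6·17.0) = 19.8595 m/s = 65.16 ft/s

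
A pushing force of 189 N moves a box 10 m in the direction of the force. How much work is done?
W = F·d = (189)(10) = 1890 J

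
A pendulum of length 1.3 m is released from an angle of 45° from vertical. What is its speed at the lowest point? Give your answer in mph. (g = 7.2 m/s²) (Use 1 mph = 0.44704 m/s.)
h = L(1 − cosθ) = 1.3(1 − cos45°) = 0.380761 m
v = √(2gh) = √(2·7.2·0.380761) = 2.34157 m/s = 5.238 mph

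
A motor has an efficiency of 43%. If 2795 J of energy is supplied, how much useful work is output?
W_out = η·W_in = 0.43·2795 = 1201.85 J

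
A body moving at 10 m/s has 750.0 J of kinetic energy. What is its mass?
m = 2·KE/v² = 2·750.0/(10)² = 15.0 kg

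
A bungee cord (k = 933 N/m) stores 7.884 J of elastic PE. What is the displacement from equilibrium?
x = √(2·PE/k) = √(2·7.884/933) = 0.13 m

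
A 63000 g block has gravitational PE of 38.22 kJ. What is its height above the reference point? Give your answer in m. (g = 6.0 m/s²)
Convert to SI: m = 63.0 kg, PE = 38220.0 J
h = PE/(mg) = 38220.0/(63.0·6.0) = 101.1 m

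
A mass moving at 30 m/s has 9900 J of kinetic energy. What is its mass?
m = 2·KE/v² = 2·9900/(30)² = 22.0 kg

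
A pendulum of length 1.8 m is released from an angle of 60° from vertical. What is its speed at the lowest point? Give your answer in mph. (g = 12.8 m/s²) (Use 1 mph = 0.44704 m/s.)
h = L(1 − cosθ) = 1.8(1 − cos60°) = 0.9 m
v = √(2gh) = √(2·12.8·0.9) = 4.8 m/s = 10.74 mph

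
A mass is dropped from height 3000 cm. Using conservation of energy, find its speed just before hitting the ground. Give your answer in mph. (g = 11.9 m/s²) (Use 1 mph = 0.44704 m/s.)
Convert to SI: h = 30.0 m
mgh = ½mv² ⇒ v = √(2gh) = √(2·11.9·30.0) = 26.7208 m/s = 59.77 mph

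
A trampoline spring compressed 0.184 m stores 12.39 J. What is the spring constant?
k = 2·PE/x² = 2·12.39/(0.184)² = 731.9 N/m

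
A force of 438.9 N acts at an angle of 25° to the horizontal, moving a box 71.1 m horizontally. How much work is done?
W = F·d·cosθ = (438.9)(71.1)cos(25°) = 28280 J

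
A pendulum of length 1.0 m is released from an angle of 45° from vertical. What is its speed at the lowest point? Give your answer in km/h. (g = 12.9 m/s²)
h = L(1 − cosθ) = 1.0(1 − cos45°) = 0.292893 m
v = √(2gh) = √(2·12.9·0.292893) = 2.74894 m/s = 9.896 km/h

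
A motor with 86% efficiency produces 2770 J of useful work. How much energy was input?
W_in = W_out/η = 2770/0.86 = 3221 J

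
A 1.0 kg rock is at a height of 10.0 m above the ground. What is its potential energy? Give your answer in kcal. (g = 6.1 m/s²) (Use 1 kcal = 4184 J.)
PE = mgh = (1.0)(6.1)(10.0) = 61.0 J = 0.01458 kcal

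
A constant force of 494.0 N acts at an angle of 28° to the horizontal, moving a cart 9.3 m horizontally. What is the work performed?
W = F·d·cosθ = (494.0)(9.3)cos(28°) = 4056 J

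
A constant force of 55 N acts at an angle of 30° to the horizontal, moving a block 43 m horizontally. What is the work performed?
W = F·d·cosθ = (55)(43)cos(30°) = 2048 J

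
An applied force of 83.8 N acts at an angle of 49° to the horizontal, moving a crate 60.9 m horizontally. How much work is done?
W = F·d·cosθ = (83.8)(60.9)cos(49°) = 3348 J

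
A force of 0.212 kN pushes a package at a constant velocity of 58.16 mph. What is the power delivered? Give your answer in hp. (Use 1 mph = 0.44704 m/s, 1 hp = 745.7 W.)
Convert to SI: F = 212.0 N, v = 25.9998 m/s
P = Fv = (212.0)(25.9998) = 5511.97 W = 7.392 hp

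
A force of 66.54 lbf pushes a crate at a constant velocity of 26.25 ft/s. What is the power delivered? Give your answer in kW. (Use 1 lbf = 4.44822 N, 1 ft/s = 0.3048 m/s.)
Convert to SI: F = 295.985 N, v = 8.001 m/s
P = Fv = (295.985)(8.001) = 2368.17 W = 2.368 kW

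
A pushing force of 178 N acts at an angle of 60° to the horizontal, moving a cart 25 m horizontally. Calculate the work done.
W = F·d·cosθ = (178)(25)cos(60°) = 2225 J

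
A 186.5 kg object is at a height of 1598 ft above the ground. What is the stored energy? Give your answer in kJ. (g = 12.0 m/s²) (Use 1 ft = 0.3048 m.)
Convert to SI: m = 186.5 kg, h = 487.07 m
PE = mgh = (186.5)(12.0)(487.07) = 1090060 J = 1090 kJ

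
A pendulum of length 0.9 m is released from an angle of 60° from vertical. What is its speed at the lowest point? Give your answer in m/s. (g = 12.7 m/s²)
h = L(1 − cosθ) = 0.9(1 − cos60°) = 0.45 m
v = √(2gh) = √(2·12.7·0.45) = 3.381 m/s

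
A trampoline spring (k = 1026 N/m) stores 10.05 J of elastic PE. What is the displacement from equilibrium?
x = √(2·PE/k) = √(2·10.05/1026) = 0.14 m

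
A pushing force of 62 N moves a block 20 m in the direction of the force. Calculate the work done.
W = F·d = (62)(20) = 1240 J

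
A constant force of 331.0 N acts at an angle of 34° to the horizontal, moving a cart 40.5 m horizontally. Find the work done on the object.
W = F·d·cosθ = (331.0)(40.5)cos(34°) = 11110 J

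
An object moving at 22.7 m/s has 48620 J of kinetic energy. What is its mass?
m = 2·KE/v² = 2·48620/(22.7)² = 188.7 kg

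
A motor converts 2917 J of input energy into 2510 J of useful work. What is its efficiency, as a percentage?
η = W_out/W_in = 2510/2917 = 86.05%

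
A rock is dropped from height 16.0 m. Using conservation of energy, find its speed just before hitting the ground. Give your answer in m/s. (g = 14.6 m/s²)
mgh = ½mv² ⇒ v = √(2gh) = √(2·14.6·16.0) = 21.61 m/s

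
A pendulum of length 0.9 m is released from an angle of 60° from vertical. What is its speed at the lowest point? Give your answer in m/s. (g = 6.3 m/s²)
h = L(1 − cosθ) = 0.9(1 − cos60°) = 0.45 m
v = √(2gh) = √(2·6.3·0.45) = 2.381 m/s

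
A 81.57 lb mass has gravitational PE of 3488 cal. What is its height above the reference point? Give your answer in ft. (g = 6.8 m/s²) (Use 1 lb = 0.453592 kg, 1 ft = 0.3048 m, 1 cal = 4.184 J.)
Convert to SI: m = 36.9995 kg, PE = 14593.8 J
h = PE/(mg) = 14593.8/(36.9995·6.8) = 58.0047 m = 190.3 ft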